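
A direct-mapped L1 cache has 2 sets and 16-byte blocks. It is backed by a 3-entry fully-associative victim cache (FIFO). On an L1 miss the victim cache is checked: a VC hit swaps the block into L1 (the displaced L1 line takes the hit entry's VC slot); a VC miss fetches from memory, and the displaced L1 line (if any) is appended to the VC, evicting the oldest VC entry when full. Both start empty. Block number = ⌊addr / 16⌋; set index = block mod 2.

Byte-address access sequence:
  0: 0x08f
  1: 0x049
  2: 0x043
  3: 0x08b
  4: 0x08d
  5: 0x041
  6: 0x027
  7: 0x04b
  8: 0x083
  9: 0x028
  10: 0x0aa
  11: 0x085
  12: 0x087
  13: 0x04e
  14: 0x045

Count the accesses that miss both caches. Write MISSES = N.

  [0] addr=0x8f blk=8 s=0: MISS | VC []
  [1] addr=0x49 blk=4 s=0: MISS | VC [8]
  [2] addr=0x43 blk=4 s=0: L1-HIT | VC [8]
  [3] addr=0x8b blk=8 s=0: VC-HIT | VC [4]
  [4] addr=0x8d blk=8 s=0: L1-HIT | VC [4]
  [5] addr=0x41 blk=4 s=0: VC-HIT | VC [8]
  [6] addr=0x27 blk=2 s=0: MISS | VC [8, 4]
  [7] addr=0x4b blk=4 s=0: VC-HIT | VC [8, 2]
  [8] addr=0x83 blk=8 s=0: VC-HIT | VC [4, 2]
  [9] addr=0x28 blk=2 s=0: VC-HIT | VC [4, 8]
  [10] addr=0xaa blk=10 s=0: MISS | VC [4, 8, 2]
  [11] addr=0x85 blk=8 s=0: VC-HIT | VC [4, 10, 2]
  [12] addr=0x87 blk=8 s=0: L1-HIT | VC [4, 10, 2]
  [13] addr=0x4e blk=4 s=0: VC-HIT | VC [8, 10, 2]
  [14] addr=0x45 blk=4 s=0: L1-HIT | VC [8, 10, 2]

MISSES = 4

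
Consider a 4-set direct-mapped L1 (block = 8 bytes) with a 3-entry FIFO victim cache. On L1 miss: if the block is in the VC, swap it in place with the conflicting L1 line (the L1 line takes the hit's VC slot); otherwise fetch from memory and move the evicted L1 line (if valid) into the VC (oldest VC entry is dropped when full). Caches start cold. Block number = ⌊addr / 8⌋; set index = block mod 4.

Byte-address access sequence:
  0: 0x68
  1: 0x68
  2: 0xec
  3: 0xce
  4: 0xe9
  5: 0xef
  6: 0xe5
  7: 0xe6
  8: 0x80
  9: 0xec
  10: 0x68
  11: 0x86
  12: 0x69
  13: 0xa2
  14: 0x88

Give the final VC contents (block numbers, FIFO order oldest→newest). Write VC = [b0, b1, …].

0: 0x68 (blk 13, set 1) → MISS  vc=[]
1: 0x68 (blk 13, set 1) → L1-HIT  vc=[]
2: 0xec (blk 29, set 1) → MISS  vc=[13]
3: 0xce (blk 25, set 1) → MISS  vc=[13, 29]
4: 0xe9 (blk 29, set 1) → VC-HIT  vc=[13, 25]
5: 0xef (blk 29, set 1) → L1-HIT  vc=[13, 25]
6: 0xe5 (blk 28, set 0) → MISS  vc=[13, 25]
7: 0xe6 (blk 28, set 0) → L1-HIT  vc=[13, 25]
8: 0x80 (blk 16, set 0) → MISS  vc=[13, 25, 28]
9: 0xec (blk 29, set 1) → L1-HIT  vc=[13, 25, 28]
10: 0x68 (blk 13, set 1) → VC-HIT  vc=[29, 25, 28]
11: 0x86 (blk 16, set 0) → L1-HIT  vc=[29, 25, 28]
12: 0x69 (blk 13, set 1) → L1-HIT  vc=[29, 25, 28]
13: 0xa2 (blk 20, set 0) → MISS  vc=[25, 28, 16]
14: 0x88 (blk 17, set 1) → MISS  vc=[28, 16, 13]

VC = [28, 16, 13]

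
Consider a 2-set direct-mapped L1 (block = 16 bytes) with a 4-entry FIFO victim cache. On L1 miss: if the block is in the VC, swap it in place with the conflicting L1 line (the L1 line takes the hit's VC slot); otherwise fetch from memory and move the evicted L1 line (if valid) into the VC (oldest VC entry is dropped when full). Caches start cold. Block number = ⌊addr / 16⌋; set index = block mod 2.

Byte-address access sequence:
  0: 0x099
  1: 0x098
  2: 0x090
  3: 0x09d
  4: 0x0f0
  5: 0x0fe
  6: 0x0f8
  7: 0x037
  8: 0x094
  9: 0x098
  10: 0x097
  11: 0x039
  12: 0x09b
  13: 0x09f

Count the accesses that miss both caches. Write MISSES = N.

MISSES = 3

#0 0x99→b9/s1 MISS; vc=[]
#1 0x98→b9/s1 L1-HIT; vc=[]
#2 0x90→b9/s1 L1-HIT; vc=[]
#3 0x9d→b9/s1 L1-HIT; vc=[]
#4 0xf0→b15/s1 MISS; vc=[9]
#5 0xfe→b15/s1 L1-HIT; vc=[9]
#6 0xf8→b15/s1 L1-HIT; vc=[9]
#7 0x37→b3/s1 MISS; vc=[9,15]
#8 0x94→b9/s1 VC-HIT; vc=[3,15]
#9 0x98→b9/s1 L1-HIT; vc=[3,15]
#10 0x97→b9/s1 L1-HIT; vc=[3,15]
#11 0x39→b3/s1 VC-HIT; vc=[9,15]
#12 0x9b→b9/s1 VC-HIT; vc=[3,15]
#13 0x9f→b9/s1 L1-HIT; vc=[3,15]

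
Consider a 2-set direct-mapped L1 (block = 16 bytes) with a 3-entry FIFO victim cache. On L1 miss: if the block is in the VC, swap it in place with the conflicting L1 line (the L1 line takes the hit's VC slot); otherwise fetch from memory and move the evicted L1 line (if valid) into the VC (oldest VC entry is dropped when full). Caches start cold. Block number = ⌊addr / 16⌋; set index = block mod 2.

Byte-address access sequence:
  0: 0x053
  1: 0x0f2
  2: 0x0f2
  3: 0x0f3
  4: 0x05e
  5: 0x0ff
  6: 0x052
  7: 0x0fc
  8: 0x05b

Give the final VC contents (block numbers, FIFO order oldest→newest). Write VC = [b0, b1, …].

  [0] addr=0x53 blk=5 s=1: MISS | VC []
  [1] addr=0xf2 blk=15 s=1: MISS | VC [5]
  [2] addr=0xf2 blk=15 s=1: L1-HIT | VC [5]
  [3] addr=0xf3 blk=15 s=1: L1-HIT | VC [5]
  [4] addr=0x5e blk=5 s=1: VC-HIT | VC [15]
  [5] addr=0xff blk=15 s=1: VC-HIT | VC [5]
  [6] addr=0x52 blk=5 s=1: VC-HIT | VC [15]
  [7] addr=0xfc blk=15 s=1: VC-HIT | VC [5]
  [8] addr=0x5b blk=5 s=1: VC-HIT | VC [15]

VC = [15]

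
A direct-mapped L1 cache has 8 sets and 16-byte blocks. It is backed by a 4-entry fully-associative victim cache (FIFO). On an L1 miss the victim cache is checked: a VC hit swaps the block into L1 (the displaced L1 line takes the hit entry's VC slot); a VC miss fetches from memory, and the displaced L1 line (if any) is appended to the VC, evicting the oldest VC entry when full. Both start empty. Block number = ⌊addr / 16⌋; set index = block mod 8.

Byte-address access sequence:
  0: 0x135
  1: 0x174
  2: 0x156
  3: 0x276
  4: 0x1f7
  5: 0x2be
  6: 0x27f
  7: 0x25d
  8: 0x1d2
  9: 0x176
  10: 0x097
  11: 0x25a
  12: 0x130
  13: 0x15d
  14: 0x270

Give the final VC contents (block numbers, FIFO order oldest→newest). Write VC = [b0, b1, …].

VC = [43, 37, 29, 23]

0: 0x135 (blk 19, set 3) → MISS  vc=[]
1: 0x174 (blk 23, set 7) → MISS  vc=[]
2: 0x156 (blk 21, set 5) → MISS  vc=[]
3: 0x276 (blk 39, set 7) → MISS  vc=[23]
4: 0x1f7 (blk 31, set 7) → MISS  vc=[23, 39]
5: 0x2be (blk 43, set 3) → MISS  vc=[23, 39, 19]
6: 0x27f (blk 39, set 7) → VC-HIT  vc=[23, 31, 19]
7: 0x25d (blk 37, set 5) → MISS  vc=[23, 31, 19, 21]
8: 0x1d2 (blk 29, set 5) → MISS  vc=[31, 19, 21, 37]
9: 0x176 (blk 23, set 7) → MISS  vc=[19, 21, 37, 39]
10: 0x97 (blk 9, set 1) → MISS  vc=[19, 21, 37, 39]
11: 0x25a (blk 37, set 5) → VC-HIT  vc=[19, 21, 29, 39]
12: 0x130 (blk 19, set 3) → VC-HIT  vc=[43, 21, 29, 39]
13: 0x15d (blk 21, set 5) → VC-HIT  vc=[43, 37, 29, 39]
14: 0x270 (blk 39, set 7) → VC-HIT  vc=[43, 37, 29, 23]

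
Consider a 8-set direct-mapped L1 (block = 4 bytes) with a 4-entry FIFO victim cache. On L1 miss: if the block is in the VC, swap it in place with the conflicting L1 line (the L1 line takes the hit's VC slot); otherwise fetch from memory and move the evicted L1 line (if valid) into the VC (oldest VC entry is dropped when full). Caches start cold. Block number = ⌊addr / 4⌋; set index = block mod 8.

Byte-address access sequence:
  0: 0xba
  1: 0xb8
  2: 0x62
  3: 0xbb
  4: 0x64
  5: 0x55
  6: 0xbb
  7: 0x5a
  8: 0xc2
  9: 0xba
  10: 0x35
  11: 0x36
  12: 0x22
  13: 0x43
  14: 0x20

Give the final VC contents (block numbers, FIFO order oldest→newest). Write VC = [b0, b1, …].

VC = [24, 21, 48, 16]

  [0] addr=0xba blk=46 s=6: MISS | VC []
  [1] addr=0xb8 blk=46 s=6: L1-HIT | VC []
  [2] addr=0x62 blk=24 s=0: MISS | VC []
  [3] addr=0xbb blk=46 s=6: L1-HIT | VC []
  [4] addr=0x64 blk=25 s=1: MISS | VC []
  [5] addr=0x55 blk=21 s=5: MISS | VC []
  [6] addr=0xbb blk=46 s=6: L1-HIT | VC []
  [7] addr=0x5a blk=22 s=6: MISS | VC [46]
  [8] addr=0xc2 blk=48 s=0: MISS | VC [46, 24]
  [9] addr=0xba blk=46 s=6: VC-HIT | VC [22, 24]
  [10] addr=0x35 blk=13 s=5: MISS | VC [22, 24, 21]
  [11] addr=0x36 blk=13 s=5: L1-HIT | VC [22, 24, 21]
  [12] addr=0x22 blk=8 s=0: MISS | VC [22, 24, 21, 48]
  [13] addr=0x43 blk=16 s=0: MISS | VC [24, 21, 48, 8]
  [14] addr=0x20 blk=8 s=0: VC-HIT | VC [24, 21, 48, 16]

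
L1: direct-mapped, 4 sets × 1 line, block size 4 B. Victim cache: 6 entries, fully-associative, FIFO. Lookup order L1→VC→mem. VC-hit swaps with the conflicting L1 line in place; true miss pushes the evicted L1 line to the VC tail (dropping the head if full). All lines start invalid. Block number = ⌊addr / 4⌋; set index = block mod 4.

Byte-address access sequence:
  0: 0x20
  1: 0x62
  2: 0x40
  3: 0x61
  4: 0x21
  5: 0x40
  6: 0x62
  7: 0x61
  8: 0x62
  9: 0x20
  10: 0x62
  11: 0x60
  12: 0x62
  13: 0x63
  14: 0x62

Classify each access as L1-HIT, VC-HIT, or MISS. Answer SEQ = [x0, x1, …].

SEQ = [MISS, MISS, MISS, VC-HIT, VC-HIT, VC-HIT, VC-HIT, L1-HIT, L1-HIT, VC-HIT, VC-HIT, L1-HIT, L1-HIT, L1-HIT, L1-HIT]

#0 0x20→b8/s0 MISS; vc=[]
#1 0x62→b24/s0 MISS; vc=[8]
#2 0x40→b16/s0 MISS; vc=[8,24]
#3 0x61→b24/s0 VC-HIT; vc=[8,16]
#4 0x21→b8/s0 VC-HIT; vc=[24,16]
#5 0x40→b16/s0 VC-HIT; vc=[24,8]
#6 0x62→b24/s0 VC-HIT; vc=[16,8]
#7 0x61→b24/s0 L1-HIT; vc=[16,8]
#8 0x62→b24/s0 L1-HIT; vc=[16,8]
#9 0x20→b8/s0 VC-HIT; vc=[16,24]
#10 0x62→b24/s0 VC-HIT; vc=[16,8]
#11 0x60→b24/s0 L1-HIT; vc=[16,8]
#12 0x62→b24/s0 L1-HIT; vc=[16,8]
#13 0x63→b24/s0 L1-HIT; vc=[16,8]
#14 0x62→b24/s0 L1-HIT; vc=[16,8]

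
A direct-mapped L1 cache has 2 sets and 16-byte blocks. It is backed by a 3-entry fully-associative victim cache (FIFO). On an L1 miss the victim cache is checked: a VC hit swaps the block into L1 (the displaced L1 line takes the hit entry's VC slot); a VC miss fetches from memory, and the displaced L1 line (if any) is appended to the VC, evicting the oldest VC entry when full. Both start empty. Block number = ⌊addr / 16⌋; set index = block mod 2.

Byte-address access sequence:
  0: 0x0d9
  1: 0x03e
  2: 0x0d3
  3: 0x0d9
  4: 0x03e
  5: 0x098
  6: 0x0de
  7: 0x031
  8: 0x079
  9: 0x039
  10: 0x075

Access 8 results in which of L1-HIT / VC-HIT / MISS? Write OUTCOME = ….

  [0] addr=0xd9 blk=13 s=1: MISS | VC []
  [1] addr=0x3e blk=3 s=1: MISS | VC [13]
  [2] addr=0xd3 blk=13 s=1: VC-HIT | VC [3]
  [3] addr=0xd9 blk=13 s=1: L1-HIT | VC [3]
  [4] addr=0x3e blk=3 s=1: VC-HIT | VC [13]
  [5] addr=0x98 blk=9 s=1: MISS | VC [13, 3]
  [6] addr=0xde blk=13 s=1: VC-HIT | VC [9, 3]
  [7] addr=0x31 blk=3 s=1: VC-HIT | VC [9, 13]
  [8] addr=0x79 blk=7 s=1: MISS | VC [9, 13, 3]
  [9] addr=0x39 blk=3 s=1: VC-HIT | VC [9, 13, 7]
  [10] addr=0x75 blk=7 s=1: VC-HIT | VC [9, 13, 3]

OUTCOME = MISS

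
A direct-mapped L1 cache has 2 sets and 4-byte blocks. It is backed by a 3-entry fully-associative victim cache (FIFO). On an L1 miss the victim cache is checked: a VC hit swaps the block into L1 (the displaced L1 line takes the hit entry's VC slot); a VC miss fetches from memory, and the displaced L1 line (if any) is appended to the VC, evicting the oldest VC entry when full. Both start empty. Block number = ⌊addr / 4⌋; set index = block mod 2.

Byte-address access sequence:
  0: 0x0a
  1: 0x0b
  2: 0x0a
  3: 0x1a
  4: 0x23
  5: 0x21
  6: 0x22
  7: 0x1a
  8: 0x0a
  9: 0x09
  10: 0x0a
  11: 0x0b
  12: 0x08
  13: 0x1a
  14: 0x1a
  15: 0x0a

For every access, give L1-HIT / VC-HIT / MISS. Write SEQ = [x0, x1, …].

SEQ = [MISS, L1-HIT, L1-HIT, MISS, MISS, L1-HIT, L1-HIT, VC-HIT, VC-HIT, L1-HIT, L1-HIT, L1-HIT, L1-HIT, VC-HIT, L1-HIT, VC-HIT]

#0 0xa→b2/s0 MISS; vc=[]
#1 0xb→b2/s0 L1-HIT; vc=[]
#2 0xa→b2/s0 L1-HIT; vc=[]
#3 0x1a→b6/s0 MISS; vc=[2]
#4 0x23→b8/s0 MISS; vc=[2,6]
#5 0x21→b8/s0 L1-HIT; vc=[2,6]
#6 0x22→b8/s0 L1-HIT; vc=[2,6]
#7 0x1a→b6/s0 VC-HIT; vc=[2,8]
#8 0xa→b2/s0 VC-HIT; vc=[6,8]
#9 0x9→b2/s0 L1-HIT; vc=[6,8]
#10 0xa→b2/s0 L1-HIT; vc=[6,8]
#11 0xb→b2/s0 L1-HIT; vc=[6,8]
#12 0x8→b2/s0 L1-HIT; vc=[6,8]
#13 0x1a→b6/s0 VC-HIT; vc=[2,8]
#14 0x1a→b6/s0 L1-HIT; vc=[2,8]
#15 0xa→b2/s0 VC-HIT; vc=[6,8]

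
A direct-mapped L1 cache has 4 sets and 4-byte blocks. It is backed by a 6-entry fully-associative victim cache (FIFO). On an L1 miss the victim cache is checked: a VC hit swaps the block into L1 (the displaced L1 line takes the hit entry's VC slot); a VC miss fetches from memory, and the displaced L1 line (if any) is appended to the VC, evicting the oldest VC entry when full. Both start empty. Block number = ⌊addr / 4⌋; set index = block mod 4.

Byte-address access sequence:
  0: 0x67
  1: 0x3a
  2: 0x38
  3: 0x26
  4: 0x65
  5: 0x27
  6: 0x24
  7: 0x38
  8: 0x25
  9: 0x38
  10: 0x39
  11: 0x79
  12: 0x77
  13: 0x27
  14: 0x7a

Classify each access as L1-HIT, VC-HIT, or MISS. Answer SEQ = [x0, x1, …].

SEQ = [MISS, MISS, L1-HIT, MISS, VC-HIT, VC-HIT, L1-HIT, L1-HIT, L1-HIT, L1-HIT, L1-HIT, MISS, MISS, VC-HIT, L1-HIT]

0: 0x67 (blk 25, set 1) → MISS  vc=[]
1: 0x3a (blk 14, set 2) → MISS  vc=[]
2: 0x38 (blk 14, set 2) → L1-HIT  vc=[]
3: 0x26 (blk 9, set 1) → MISS  vc=[25]
4: 0x65 (blk 25, set 1) → VC-HIT  vc=[9]
5: 0x27 (blk 9, set 1) → VC-HIT  vc=[25]
6: 0x24 (blk 9, set 1) → L1-HIT  vc=[25]
7: 0x38 (blk 14, set 2) → L1-HIT  vc=[25]
8: 0x25 (blk 9, set 1) → L1-HIT  vc=[25]
9: 0x38 (blk 14, set 2) → L1-HIT  vc=[25]
10: 0x39 (blk 14, set 2) → L1-HIT  vc=[25]
11: 0x79 (blk 30, set 2) → MISS  vc=[25, 14]
12: 0x77 (blk 29, set 1) → MISS  vc=[25, 14, 9]
13: 0x27 (blk 9, set 1) → VC-HIT  vc=[25, 14, 29]
14: 0x7a (blk 30, set 2) → L1-HIT  vc=[25, 14, 29]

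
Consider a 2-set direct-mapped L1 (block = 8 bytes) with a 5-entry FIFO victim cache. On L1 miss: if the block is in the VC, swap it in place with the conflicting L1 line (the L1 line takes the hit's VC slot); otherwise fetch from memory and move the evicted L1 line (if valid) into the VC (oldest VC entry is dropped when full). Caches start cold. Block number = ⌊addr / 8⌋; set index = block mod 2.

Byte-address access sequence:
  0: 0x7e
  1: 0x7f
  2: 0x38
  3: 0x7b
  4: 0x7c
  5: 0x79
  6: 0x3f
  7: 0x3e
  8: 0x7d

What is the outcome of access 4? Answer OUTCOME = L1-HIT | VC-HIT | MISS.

OUTCOME = L1-HIT

0: 0x7e (blk 15, set 1) → MISS  vc=[]
1: 0x7f (blk 15, set 1) → L1-HIT  vc=[]
2: 0x38 (blk 7, set 1) → MISS  vc=[15]
3: 0x7b (blk 15, set 1) → VC-HIT  vc=[7]
4: 0x7c (blk 15, set 1) → L1-HIT  vc=[7]
5: 0x79 (blk 15, set 1) → L1-HIT  vc=[7]
6: 0x3f (blk 7, set 1) → VC-HIT  vc=[15]
7: 0x3e (blk 7, set 1) → L1-HIT  vc=[15]
8: 0x7d (blk 15, set 1) → VC-HIT  vc=[7]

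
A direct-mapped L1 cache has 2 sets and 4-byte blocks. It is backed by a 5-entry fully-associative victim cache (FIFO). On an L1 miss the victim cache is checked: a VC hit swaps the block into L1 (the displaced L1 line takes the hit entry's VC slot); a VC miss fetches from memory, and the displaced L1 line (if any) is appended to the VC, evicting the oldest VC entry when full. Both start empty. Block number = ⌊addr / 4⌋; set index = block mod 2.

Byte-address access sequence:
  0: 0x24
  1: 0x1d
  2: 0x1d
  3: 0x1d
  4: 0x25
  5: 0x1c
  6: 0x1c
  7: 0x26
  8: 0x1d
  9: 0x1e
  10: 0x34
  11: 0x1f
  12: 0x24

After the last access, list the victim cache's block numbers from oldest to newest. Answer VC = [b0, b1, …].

#0 0x24→b9/s1 MISS; vc=[]
#1 0x1d→b7/s1 MISS; vc=[9]
#2 0x1d→b7/s1 L1-HIT; vc=[9]
#3 0x1d→b7/s1 L1-HIT; vc=[9]
#4 0x25→b9/s1 VC-HIT; vc=[7]
#5 0x1c→b7/s1 VC-HIT; vc=[9]
#6 0x1c→b7/s1 L1-HIT; vc=[9]
#7 0x26→b9/s1 VC-HIT; vc=[7]
#8 0x1d→b7/s1 VC-HIT; vc=[9]
#9 0x1e→b7/s1 L1-HIT; vc=[9]
#10 0x34→b13/s1 MISS; vc=[9,7]
#11 0x1f→b7/s1 VC-HIT; vc=[9,13]
#12 0x24→b9/s1 VC-HIT; vc=[7,13]

VC = [7, 13]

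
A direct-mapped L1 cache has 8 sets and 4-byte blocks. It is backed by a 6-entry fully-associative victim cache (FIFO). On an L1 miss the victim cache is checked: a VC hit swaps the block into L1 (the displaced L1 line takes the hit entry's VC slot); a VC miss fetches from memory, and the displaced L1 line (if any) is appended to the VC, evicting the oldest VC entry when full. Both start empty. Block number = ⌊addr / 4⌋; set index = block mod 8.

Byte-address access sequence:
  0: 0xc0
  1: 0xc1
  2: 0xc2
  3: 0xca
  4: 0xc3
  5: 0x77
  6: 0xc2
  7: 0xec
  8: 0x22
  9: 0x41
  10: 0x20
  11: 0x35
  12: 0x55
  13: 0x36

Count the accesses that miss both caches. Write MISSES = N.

MISSES = 8

  [0] addr=0xc0 blk=48 s=0: MISS | VC []
  [1] addr=0xc1 blk=48 s=0: L1-HIT | VC []
  [2] addr=0xc2 blk=48 s=0: L1-HIT | VC []
  [3] addr=0xca blk=50 s=2: MISS | VC []
  [4] addr=0xc3 blk=48 s=0: L1-HIT | VC []
  [5] addr=0x77 blk=29 s=5: MISS | VC []
  [6] addr=0xc2 blk=48 s=0: L1-HIT | VC []
  [7] addr=0xec blk=59 s=3: MISS | VC []
  [8] addr=0x22 blk=8 s=0: MISS | VC [48]
  [9] addr=0x41 blk=16 s=0: MISS | VC [48, 8]
  [10] addr=0x20 blk=8 s=0: VC-HIT | VC [48, 16]
  [11] addr=0x35 blk=13 s=5: MISS | VC [48, 16, 29]
  [12] addr=0x55 blk=21 s=5: MISS | VC [48, 16, 29, 13]
  [13] addr=0x36 blk=13 s=5: VC-HIT | VC [48, 16, 29, 21]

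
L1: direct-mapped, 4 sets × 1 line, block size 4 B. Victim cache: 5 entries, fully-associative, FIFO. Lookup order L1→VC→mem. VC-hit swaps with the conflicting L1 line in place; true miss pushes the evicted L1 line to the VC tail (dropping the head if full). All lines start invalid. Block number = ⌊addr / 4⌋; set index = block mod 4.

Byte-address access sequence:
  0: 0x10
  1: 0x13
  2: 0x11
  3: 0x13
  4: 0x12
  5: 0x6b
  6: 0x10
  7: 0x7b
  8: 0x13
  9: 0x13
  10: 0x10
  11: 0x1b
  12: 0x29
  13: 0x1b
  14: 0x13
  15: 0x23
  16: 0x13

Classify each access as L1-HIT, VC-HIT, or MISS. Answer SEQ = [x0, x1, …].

0: 0x10 (blk 4, set 0) → MISS  vc=[]
1: 0x13 (blk 4, set 0) → L1-HIT  vc=[]
2: 0x11 (blk 4, set 0) → L1-HIT  vc=[]
3: 0x13 (blk 4, set 0) → L1-HIT  vc=[]
4: 0x12 (blk 4, set 0) → L1-HIT  vc=[]
5: 0x6b (blk 26, set 2) → MISS  vc=[]
6: 0x10 (blk 4, set 0) → L1-HIT  vc=[]
7: 0x7b (blk 30, set 2) → MISS  vc=[26]
8: 0x13 (blk 4, set 0) → L1-HIT  vc=[26]
9: 0x13 (blk 4, set 0) → L1-HIT  vc=[26]
10: 0x10 (blk 4, set 0) → L1-HIT  vc=[26]
11: 0x1b (blk 6, set 2) → MISS  vc=[26, 30]
12: 0x29 (blk 10, set 2) → MISS  vc=[26, 30, 6]
13: 0x1b (blk 6, set 2) → VC-HIT  vc=[26, 30, 10]
14: 0x13 (blk 4, set 0) → L1-HIT  vc=[26, 30, 10]
15: 0x23 (blk 8, set 0) → MISS  vc=[26, 30, 10, 4]
16: 0x13 (blk 4, set 0) → VC-HIT  vc=[26, 30, 10, 8]

SEQ = [MISS, L1-HIT, L1-HIT, L1-HIT, L1-HIT, MISS, L1-HIT, MISS, L1-HIT, L1-HIT, L1-HIT, MISS, MISS, VC-HIT, L1-HIT, MISS, VC-HIT]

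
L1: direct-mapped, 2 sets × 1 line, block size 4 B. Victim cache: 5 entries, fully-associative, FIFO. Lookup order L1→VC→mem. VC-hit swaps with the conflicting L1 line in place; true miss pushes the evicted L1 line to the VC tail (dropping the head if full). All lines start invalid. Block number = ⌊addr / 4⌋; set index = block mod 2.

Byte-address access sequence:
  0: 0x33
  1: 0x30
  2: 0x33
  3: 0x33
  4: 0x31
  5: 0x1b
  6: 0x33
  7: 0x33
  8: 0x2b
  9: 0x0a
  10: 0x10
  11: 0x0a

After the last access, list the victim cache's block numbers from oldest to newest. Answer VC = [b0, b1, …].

VC = [6, 12, 10, 4]

0: 0x33 (blk 12, set 0) → MISS  vc=[]
1: 0x30 (blk 12, set 0) → L1-HIT  vc=[]
2: 0x33 (blk 12, set 0) → L1-HIT  vc=[]
3: 0x33 (blk 12, set 0) → L1-HIT  vc=[]
4: 0x31 (blk 12, set 0) → L1-HIT  vc=[]
5: 0x1b (blk 6, set 0) → MISS  vc=[12]
6: 0x33 (blk 12, set 0) → VC-HIT  vc=[6]
7: 0x33 (blk 12, set 0) → L1-HIT  vc=[6]
8: 0x2b (blk 10, set 0) → MISS  vc=[6, 12]
9: 0xa (blk 2, set 0) → MISS  vc=[6, 12, 10]
10: 0x10 (blk 4, set 0) → MISS  vc=[6, 12, 10, 2]
11: 0xa (blk 2, set 0) → VC-HIT  vc=[6, 12, 10, 4]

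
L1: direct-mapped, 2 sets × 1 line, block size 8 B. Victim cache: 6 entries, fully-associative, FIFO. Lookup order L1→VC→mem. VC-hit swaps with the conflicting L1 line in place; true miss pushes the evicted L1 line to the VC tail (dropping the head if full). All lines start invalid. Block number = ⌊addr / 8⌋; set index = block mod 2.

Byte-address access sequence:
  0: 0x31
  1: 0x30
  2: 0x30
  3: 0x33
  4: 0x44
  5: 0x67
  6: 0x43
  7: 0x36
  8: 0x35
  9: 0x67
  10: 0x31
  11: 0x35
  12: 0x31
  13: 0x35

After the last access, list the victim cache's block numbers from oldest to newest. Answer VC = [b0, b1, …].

0: 0x31 (blk 6, set 0) → MISS  vc=[]
1: 0x30 (blk 6, set 0) → L1-HIT  vc=[]
2: 0x30 (blk 6, set 0) → L1-HIT  vc=[]
3: 0x33 (blk 6, set 0) → L1-HIT  vc=[]
4: 0x44 (blk 8, set 0) → MISS  vc=[6]
5: 0x67 (blk 12, set 0) → MISS  vc=[6, 8]
6: 0x43 (blk 8, set 0) → VC-HIT  vc=[6, 12]
7: 0x36 (blk 6, set 0) → VC-HIT  vc=[8, 12]
8: 0x35 (blk 6, set 0) → L1-HIT  vc=[8, 12]
9: 0x67 (blk 12, set 0) → VC-HIT  vc=[8, 6]
10: 0x31 (blk 6, set 0) → VC-HIT  vc=[8, 12]
11: 0x35 (blk 6, set 0) → L1-HIT  vc=[8, 12]
12: 0x31 (blk 6, set 0) → L1-HIT  vc=[8, 12]
13: 0x35 (blk 6, set 0) → L1-HIT  vc=[8, 12]

VC = [8, 12]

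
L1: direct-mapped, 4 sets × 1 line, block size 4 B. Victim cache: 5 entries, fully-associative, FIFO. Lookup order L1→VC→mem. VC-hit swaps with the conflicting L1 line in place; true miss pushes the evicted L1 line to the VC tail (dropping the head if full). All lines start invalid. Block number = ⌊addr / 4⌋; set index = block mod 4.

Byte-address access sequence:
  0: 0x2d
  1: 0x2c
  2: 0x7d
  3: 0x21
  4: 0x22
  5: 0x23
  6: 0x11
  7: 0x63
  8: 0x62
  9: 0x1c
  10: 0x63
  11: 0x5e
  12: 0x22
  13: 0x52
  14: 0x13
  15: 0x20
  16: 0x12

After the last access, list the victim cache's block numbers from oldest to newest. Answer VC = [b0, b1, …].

  [0] addr=0x2d blk=11 s=3: MISS | VC []
  [1] addr=0x2c blk=11 s=3: L1-HIT | VC []
  [2] addr=0x7d blk=31 s=3: MISS | VC [11]
  [3] addr=0x21 blk=8 s=0: MISS | VC [11]
  [4] addr=0x22 blk=8 s=0: L1-HIT | VC [11]
  [5] addr=0x23 blk=8 s=0: L1-HIT | VC [11]
  [6] addr=0x11 blk=4 s=0: MISS | VC [11, 8]
  [7] addr=0x63 blk=24 s=0: MISS | VC [11, 8, 4]
  [8] addr=0x62 blk=24 s=0: L1-HIT | VC [11, 8, 4]
  [9] addr=0x1c blk=7 s=3: MISS | VC [11, 8, 4, 31]
  [10] addr=0x63 blk=24 s=0: L1-HIT | VC [11, 8, 4, 31]
  [11] addr=0x5e blk=23 s=3: MISS | VC [11, 8, 4, 31, 7]
  [12] addr=0x22 blk=8 s=0: VC-HIT | VC [11, 24, 4, 31, 7]
  [13] addr=0x52 blk=20 s=0: MISS | VC [24, 4, 31, 7, 8]
  [14] addr=0x13 blk=4 s=0: VC-HIT | VC [24, 20, 31, 7, 8]
  [15] addr=0x20 blk=8 s=0: VC-HIT | VC [24, 20, 31, 7, 4]
  [16] addr=0x12 blk=4 s=0: VC-HIT | VC [24, 20, 31, 7, 8]

VC = [24, 20, 31, 7, 8]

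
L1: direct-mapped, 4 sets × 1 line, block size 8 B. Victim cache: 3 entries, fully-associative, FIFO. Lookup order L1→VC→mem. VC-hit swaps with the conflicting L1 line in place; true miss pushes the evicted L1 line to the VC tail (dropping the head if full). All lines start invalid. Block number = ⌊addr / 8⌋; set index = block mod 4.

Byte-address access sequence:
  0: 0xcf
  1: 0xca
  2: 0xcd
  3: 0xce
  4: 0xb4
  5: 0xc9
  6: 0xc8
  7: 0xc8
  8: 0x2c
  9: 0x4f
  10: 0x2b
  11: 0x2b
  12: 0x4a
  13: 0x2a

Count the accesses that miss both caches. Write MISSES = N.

MISSES = 4

0: 0xcf (blk 25, set 1) → MISS  vc=[]
1: 0xca (blk 25, set 1) → L1-HIT  vc=[]
2: 0xcd (blk 25, set 1) → L1-HIT  vc=[]
3: 0xce (blk 25, set 1) → L1-HIT  vc=[]
4: 0xb4 (blk 22, set 2) → MISS  vc=[]
5: 0xc9 (blk 25, set 1) → L1-HIT  vc=[]
6: 0xc8 (blk 25, set 1) → L1-HIT  vc=[]
7: 0xc8 (blk 25, set 1) → L1-HIT  vc=[]
8: 0x2c (blk 5, set 1) → MISS  vc=[25]
9: 0x4f (blk 9, set 1) → MISS  vc=[25, 5]
10: 0x2b (blk 5, set 1) → VC-HIT  vc=[25, 9]
11: 0x2b (blk 5, set 1) → L1-HIT  vc=[25, 9]
12: 0x4a (blk 9, set 1) → VC-HIT  vc=[25, 5]
13: 0x2a (blk 5, set 1) → VC-HIT  vc=[25, 9]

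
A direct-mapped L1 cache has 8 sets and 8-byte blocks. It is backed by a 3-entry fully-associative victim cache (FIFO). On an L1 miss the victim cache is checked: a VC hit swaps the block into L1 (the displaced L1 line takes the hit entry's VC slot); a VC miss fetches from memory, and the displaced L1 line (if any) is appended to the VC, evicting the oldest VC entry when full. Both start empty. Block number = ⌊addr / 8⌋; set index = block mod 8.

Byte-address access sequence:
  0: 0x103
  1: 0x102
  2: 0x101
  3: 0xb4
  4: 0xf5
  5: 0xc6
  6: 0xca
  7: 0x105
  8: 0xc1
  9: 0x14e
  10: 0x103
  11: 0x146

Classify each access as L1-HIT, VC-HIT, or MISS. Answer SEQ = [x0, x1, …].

#0 0x103→b32/s0 MISS; vc=[]
#1 0x102→b32/s0 L1-HIT; vc=[]
#2 0x101→b32/s0 L1-HIT; vc=[]
#3 0xb4→b22/s6 MISS; vc=[]
#4 0xf5→b30/s6 MISS; vc=[22]
#5 0xc6→b24/s0 MISS; vc=[22,32]
#6 0xca→b25/s1 MISS; vc=[22,32]
#7 0x105→b32/s0 VC-HIT; vc=[22,24]
#8 0xc1→b24/s0 VC-HIT; vc=[22,32]
#9 0x14e→b41/s1 MISS; vc=[22,32,25]
#10 0x103→b32/s0 VC-HIT; vc=[22,24,25]
#11 0x146→b40/s0 MISS; vc=[24,25,32]

SEQ = [MISS, L1-HIT, L1-HIT, MISS, MISS, MISS, MISS, VC-HIT, VC-HIT, MISS, VC-HIT, MISS]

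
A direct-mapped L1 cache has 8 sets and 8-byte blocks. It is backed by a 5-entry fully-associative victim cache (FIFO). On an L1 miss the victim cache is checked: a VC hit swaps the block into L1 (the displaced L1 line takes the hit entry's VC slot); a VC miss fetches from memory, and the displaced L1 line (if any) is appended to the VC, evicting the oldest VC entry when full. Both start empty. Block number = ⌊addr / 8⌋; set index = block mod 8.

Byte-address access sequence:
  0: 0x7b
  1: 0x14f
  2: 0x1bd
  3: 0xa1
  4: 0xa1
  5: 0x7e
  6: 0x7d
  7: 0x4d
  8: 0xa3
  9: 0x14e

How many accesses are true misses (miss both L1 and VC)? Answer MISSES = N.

0: 0x7b (blk 15, set 7) → MISS  vc=[]
1: 0x14f (blk 41, set 1) → MISS  vc=[]
2: 0x1bd (blk 55, set 7) → MISS  vc=[15]
3: 0xa1 (blk 20, set 4) → MISS  vc=[15]
4: 0xa1 (blk 20, set 4) → L1-HIT  vc=[15]
5: 0x7e (blk 15, set 7) → VC-HIT  vc=[55]
6: 0x7d (blk 15, set 7) → L1-HIT  vc=[55]
7: 0x4d (blk 9, set 1) → MISS  vc=[55, 41]
8: 0xa3 (blk 20, set 4) → L1-HIT  vc=[55, 41]
9: 0x14e (blk 41, set 1) → VC-HIT  vc=[55, 9]

MISSES = 5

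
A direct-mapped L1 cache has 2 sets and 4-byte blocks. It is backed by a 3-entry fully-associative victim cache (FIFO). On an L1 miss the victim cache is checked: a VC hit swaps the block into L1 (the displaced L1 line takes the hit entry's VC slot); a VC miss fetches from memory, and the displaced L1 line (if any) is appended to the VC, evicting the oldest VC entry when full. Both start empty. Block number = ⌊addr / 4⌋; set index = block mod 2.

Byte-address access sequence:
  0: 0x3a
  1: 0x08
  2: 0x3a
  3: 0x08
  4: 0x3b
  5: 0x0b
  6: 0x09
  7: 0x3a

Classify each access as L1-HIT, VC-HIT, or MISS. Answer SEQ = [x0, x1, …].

  [0] addr=0x3a blk=14 s=0: MISS | VC []
  [1] addr=0x8 blk=2 s=0: MISS | VC [14]
  [2] addr=0x3a blk=14 s=0: VC-HIT | VC [2]
  [3] addr=0x8 blk=2 s=0: VC-HIT | VC [14]
  [4] addr=0x3b blk=14 s=0: VC-HIT | VC [2]
  [5] addr=0xb blk=2 s=0: VC-HIT | VC [14]
  [6] addr=0x9 blk=2 s=0: L1-HIT | VC [14]
  [7] addr=0x3a blk=14 s=0: VC-HIT | VC [2]

SEQ = [MISS, MISS, VC-HIT, VC-HIT, VC-HIT, VC-HIT, L1-HIT, VC-HIT]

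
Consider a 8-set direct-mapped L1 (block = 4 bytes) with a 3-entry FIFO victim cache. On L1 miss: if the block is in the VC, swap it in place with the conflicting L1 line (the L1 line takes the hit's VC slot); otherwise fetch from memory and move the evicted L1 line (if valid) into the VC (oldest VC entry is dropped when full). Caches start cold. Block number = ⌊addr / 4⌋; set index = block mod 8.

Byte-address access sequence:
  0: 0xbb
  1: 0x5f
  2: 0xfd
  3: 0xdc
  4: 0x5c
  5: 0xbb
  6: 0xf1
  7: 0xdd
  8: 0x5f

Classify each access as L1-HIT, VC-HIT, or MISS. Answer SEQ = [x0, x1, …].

  [0] addr=0xbb blk=46 s=6: MISS | VC []
  [1] addr=0x5f blk=23 s=7: MISS | VC []
  [2] addr=0xfd blk=63 s=7: MISS | VC [23]
  [3] addr=0xdc blk=55 s=7: MISS | VC [23, 63]
  [4] addr=0x5c blk=23 s=7: VC-HIT | VC [55, 63]
  [5] addr=0xbb blk=46 s=6: L1-HIT | VC [55, 63]
  [6] addr=0xf1 blk=60 s=4: MISS | VC [55, 63]
  [7] addr=0xdd blk=55 s=7: VC-HIT | VC [23, 63]
  [8] addr=0x5f blk=23 s=7: VC-HIT | VC [55, 63]

SEQ = [MISS, MISS, MISS, MISS, VC-HIT, L1-HIT, MISS, VC-HIT, VC-HIT]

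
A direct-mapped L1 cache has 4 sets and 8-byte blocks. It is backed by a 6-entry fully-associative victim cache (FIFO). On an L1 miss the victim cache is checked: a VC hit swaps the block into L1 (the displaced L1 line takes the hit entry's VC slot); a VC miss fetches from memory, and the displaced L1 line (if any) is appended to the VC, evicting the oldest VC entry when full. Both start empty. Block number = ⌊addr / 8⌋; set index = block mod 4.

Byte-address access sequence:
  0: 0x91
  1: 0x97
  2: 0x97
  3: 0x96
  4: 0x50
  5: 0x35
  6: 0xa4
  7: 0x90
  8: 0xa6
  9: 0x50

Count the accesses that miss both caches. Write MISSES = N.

  [0] addr=0x91 blk=18 s=2: MISS | VC []
  [1] addr=0x97 blk=18 s=2: L1-HIT | VC []
  [2] addr=0x97 blk=18 s=2: L1-HIT | VC []
  [3] addr=0x96 blk=18 s=2: L1-HIT | VC []
  [4] addr=0x50 blk=10 s=2: MISS | VC [18]
  [5] addr=0x35 blk=6 s=2: MISS | VC [18, 10]
  [6] addr=0xa4 blk=20 s=0: MISS | VC [18, 10]
  [7] addr=0x90 blk=18 s=2: VC-HIT | VC [6, 10]
  [8] addr=0xa6 blk=20 s=0: L1-HIT | VC [6, 10]
  [9] addr=0x50 blk=10 s=2: VC-HIT | VC [6, 18]

MISSES = 4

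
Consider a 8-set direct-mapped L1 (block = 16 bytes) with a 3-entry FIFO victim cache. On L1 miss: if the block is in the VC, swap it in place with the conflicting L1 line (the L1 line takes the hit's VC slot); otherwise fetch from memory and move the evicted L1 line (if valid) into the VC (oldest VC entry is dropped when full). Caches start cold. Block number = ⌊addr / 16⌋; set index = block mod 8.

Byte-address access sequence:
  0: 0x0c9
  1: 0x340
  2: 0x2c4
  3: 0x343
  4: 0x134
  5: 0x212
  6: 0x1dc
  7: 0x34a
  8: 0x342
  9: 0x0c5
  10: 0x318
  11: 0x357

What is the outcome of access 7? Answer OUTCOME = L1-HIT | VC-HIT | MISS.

OUTCOME = L1-HIT

#0 0xc9→b12/s4 MISS; vc=[]
#1 0x340→b52/s4 MISS; vc=[12]
#2 0x2c4→b44/s4 MISS; vc=[12,52]
#3 0x343→b52/s4 VC-HIT; vc=[12,44]
#4 0x134→b19/s3 MISS; vc=[12,44]
#5 0x212→b33/s1 MISS; vc=[12,44]
#6 0x1dc→b29/s5 MISS; vc=[12,44]
#7 0x34a→b52/s4 L1-HIT; vc=[12,44]
#8 0x342→b52/s4 L1-HIT; vc=[12,44]
#9 0xc5→b12/s4 VC-HIT; vc=[52,44]
#10 0x318→b49/s1 MISS; vc=[52,44,33]
#11 0x357→b53/s5 MISS; vc=[44,33,29]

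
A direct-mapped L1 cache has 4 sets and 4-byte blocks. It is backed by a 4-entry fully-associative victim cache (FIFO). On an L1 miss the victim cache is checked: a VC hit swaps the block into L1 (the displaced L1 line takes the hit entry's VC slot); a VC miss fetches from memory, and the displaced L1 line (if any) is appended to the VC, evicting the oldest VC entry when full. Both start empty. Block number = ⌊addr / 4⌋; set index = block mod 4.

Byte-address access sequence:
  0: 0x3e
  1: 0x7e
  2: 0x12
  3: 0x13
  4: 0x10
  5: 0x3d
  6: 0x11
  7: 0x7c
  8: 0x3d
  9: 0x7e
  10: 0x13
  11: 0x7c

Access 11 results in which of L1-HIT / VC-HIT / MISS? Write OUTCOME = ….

0: 0x3e (blk 15, set 3) → MISS  vc=[]
1: 0x7e (blk 31, set 3) → MISS  vc=[15]
2: 0x12 (blk 4, set 0) → MISS  vc=[15]
3: 0x13 (blk 4, set 0) → L1-HIT  vc=[15]
4: 0x10 (blk 4, set 0) → L1-HIT  vc=[15]
5: 0x3d (blk 15, set 3) → VC-HIT  vc=[31]
6: 0x11 (blk 4, set 0) → L1-HIT  vc=[31]
7: 0x7c (blk 31, set 3) → VC-HIT  vc=[15]
8: 0x3d (blk 15, set 3) → VC-HIT  vc=[31]
9: 0x7e (blk 31, set 3) → VC-HIT  vc=[15]
10: 0x13 (blk 4, set 0) → L1-HIT  vc=[15]
11: 0x7c (blk 31, set 3) → L1-HIT  vc=[15]

OUTCOME = L1-HIT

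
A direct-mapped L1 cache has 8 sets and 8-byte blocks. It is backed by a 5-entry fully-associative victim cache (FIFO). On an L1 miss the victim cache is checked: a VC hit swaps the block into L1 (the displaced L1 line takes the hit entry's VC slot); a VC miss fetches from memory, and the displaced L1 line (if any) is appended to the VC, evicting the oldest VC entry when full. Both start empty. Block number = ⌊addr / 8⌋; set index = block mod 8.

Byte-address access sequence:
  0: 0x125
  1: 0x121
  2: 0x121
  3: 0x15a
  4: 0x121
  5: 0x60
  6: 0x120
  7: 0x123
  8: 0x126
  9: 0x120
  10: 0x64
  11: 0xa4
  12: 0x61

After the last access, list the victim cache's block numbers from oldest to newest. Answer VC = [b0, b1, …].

VC = [36, 20]

#0 0x125→b36/s4 MISS; vc=[]
#1 0x121→b36/s4 L1-HIT; vc=[]
#2 0x121→b36/s4 L1-HIT; vc=[]
#3 0x15a→b43/s3 MISS; vc=[]
#4 0x121→b36/s4 L1-HIT; vc=[]
#5 0x60→b12/s4 MISS; vc=[36]
#6 0x120→b36/s4 VC-HIT; vc=[12]
#7 0x123→b36/s4 L1-HIT; vc=[12]
#8 0x126→b36/s4 L1-HIT; vc=[12]
#9 0x120→b36/s4 L1-HIT; vc=[12]
#10 0x64→b12/s4 VC-HIT; vc=[36]
#11 0xa4→b20/s4 MISS; vc=[36,12]
#12 0x61→b12/s4 VC-HIT; vc=[36,20]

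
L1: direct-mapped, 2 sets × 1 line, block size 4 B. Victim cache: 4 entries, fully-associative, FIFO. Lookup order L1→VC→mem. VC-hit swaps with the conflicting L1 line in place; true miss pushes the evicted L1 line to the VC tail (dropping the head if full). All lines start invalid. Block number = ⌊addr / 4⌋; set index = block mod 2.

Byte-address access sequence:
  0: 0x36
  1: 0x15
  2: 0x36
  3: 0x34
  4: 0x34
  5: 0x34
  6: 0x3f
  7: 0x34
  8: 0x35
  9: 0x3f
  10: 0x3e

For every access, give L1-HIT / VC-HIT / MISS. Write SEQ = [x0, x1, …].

SEQ = [MISS, MISS, VC-HIT, L1-HIT, L1-HIT, L1-HIT, MISS, VC-HIT, L1-HIT, VC-HIT, L1-HIT]

#0 0x36→b13/s1 MISS; vc=[]
#1 0x15→b5/s1 MISS; vc=[13]
#2 0x36→b13/s1 VC-HIT; vc=[5]
#3 0x34→b13/s1 L1-HIT; vc=[5]
#4 0x34→b13/s1 L1-HIT; vc=[5]
#5 0x34→b13/s1 L1-HIT; vc=[5]
#6 0x3f→b15/s1 MISS; vc=[5,13]
#7 0x34→b13/s1 VC-HIT; vc=[5,15]
#8 0x35→b13/s1 L1-HIT; vc=[5,15]
#9 0x3f→b15/s1 VC-HIT; vc=[5,13]
#10 0x3e→b15/s1 L1-HIT; vc=[5,13]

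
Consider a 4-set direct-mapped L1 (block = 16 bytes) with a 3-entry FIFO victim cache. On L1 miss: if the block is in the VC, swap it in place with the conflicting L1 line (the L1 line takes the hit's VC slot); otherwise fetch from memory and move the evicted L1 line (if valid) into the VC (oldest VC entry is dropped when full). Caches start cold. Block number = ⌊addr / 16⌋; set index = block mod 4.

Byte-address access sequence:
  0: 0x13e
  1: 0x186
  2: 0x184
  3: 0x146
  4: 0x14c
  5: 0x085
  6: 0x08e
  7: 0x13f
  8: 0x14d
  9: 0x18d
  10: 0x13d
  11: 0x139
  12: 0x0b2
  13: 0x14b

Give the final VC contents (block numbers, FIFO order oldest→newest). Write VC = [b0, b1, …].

0: 0x13e (blk 19, set 3) → MISS  vc=[]
1: 0x186 (blk 24, set 0) → MISS  vc=[]
2: 0x184 (blk 24, set 0) → L1-HIT  vc=[]
3: 0x146 (blk 20, set 0) → MISS  vc=[24]
4: 0x14c (blk 20, set 0) → L1-HIT  vc=[24]
5: 0x85 (blk 8, set 0) → MISS  vc=[24, 20]
6: 0x8e (blk 8, set 0) → L1-HIT  vc=[24, 20]
7: 0x13f (blk 19, set 3) → L1-HIT  vc=[24, 20]
8: 0x14d (blk 20, set 0) → VC-HIT  vc=[24, 8]
9: 0x18d (blk 24, set 0) → VC-HIT  vc=[20, 8]
10: 0x13d (blk 19, set 3) → L1-HIT  vc=[20, 8]
11: 0x139 (blk 19, set 3) → L1-HIT  vc=[20, 8]
12: 0xb2 (blk 11, set 3) → MISS  vc=[20, 8, 19]
13: 0x14b (blk 20, set 0) → VC-HIT  vc=[24, 8, 19]

VC = [24, 8, 19]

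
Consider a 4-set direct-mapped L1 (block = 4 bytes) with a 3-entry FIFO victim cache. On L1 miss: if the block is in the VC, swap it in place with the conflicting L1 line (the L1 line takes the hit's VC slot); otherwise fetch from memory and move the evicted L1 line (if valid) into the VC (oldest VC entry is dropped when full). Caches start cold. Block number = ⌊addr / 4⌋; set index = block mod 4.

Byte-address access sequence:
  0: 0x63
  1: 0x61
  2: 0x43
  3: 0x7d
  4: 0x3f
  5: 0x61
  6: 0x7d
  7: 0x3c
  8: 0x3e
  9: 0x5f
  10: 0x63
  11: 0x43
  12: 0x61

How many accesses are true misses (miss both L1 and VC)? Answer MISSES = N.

MISSES = 5

0: 0x63 (blk 24, set 0) → MISS  vc=[]
1: 0x61 (blk 24, set 0) → L1-HIT  vc=[]
2: 0x43 (blk 16, set 0) → MISS  vc=[24]
3: 0x7d (blk 31, set 3) → MISS  vc=[24]
4: 0x3f (blk 15, set 3) → MISS  vc=[24, 31]
5: 0x61 (blk 24, set 0) → VC-HIT  vc=[16, 31]
6: 0x7d (blk 31, set 3) → VC-HIT  vc=[16, 15]
7: 0x3c (blk 15, set 3) → VC-HIT  vc=[16, 31]
8: 0x3e (blk 15, set 3) → L1-HIT  vc=[16, 31]
9: 0x5f (blk 23, set 3) → MISS  vc=[16, 31, 15]
10: 0x63 (blk 24, set 0) → L1-HIT  vc=[16, 31, 15]
11: 0x43 (blk 16, set 0) → VC-HIT  vc=[24, 31, 15]
12: 0x61 (blk 24, set 0) → VC-HIT  vc=[16, 31, 15]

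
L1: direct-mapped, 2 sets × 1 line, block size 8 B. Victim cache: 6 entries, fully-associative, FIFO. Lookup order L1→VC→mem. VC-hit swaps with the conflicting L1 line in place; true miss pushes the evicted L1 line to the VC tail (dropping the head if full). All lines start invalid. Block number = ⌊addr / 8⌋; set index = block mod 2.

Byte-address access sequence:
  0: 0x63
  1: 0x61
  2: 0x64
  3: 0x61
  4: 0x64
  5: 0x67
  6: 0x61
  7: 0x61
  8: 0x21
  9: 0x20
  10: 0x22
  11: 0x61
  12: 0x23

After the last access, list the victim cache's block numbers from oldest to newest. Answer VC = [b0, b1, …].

#0 0x63→b12/s0 MISS; vc=[]
#1 0x61→b12/s0 L1-HIT; vc=[]
#2 0x64→b12/s0 L1-HIT; vc=[]
#3 0x61→b12/s0 L1-HIT; vc=[]
#4 0x64→b12/s0 L1-HIT; vc=[]
#5 0x67→b12/s0 L1-HIT; vc=[]
#6 0x61→b12/s0 L1-HIT; vc=[]
#7 0x61→b12/s0 L1-HIT; vc=[]
#8 0x21→b4/s0 MISS; vc=[12]
#9 0x20→b4/s0 L1-HIT; vc=[12]
#10 0x22→b4/s0 L1-HIT; vc=[12]
#11 0x61→b12/s0 VC-HIT; vc=[4]
#12 0x23→b4/s0 VC-HIT; vc=[12]

VC = [12]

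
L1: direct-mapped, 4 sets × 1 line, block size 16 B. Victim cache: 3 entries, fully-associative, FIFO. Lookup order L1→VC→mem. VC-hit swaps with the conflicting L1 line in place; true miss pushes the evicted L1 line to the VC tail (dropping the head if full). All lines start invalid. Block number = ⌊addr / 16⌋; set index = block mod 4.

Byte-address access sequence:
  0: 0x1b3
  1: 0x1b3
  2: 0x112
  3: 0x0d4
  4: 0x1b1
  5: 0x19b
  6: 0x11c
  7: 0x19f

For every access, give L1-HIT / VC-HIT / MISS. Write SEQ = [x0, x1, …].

SEQ = [MISS, L1-HIT, MISS, MISS, L1-HIT, MISS, VC-HIT, VC-HIT]

0: 0x1b3 (blk 27, set 3) → MISS  vc=[]
1: 0x1b3 (blk 27, set 3) → L1-HIT  vc=[]
2: 0x112 (blk 17, set 1) → MISS  vc=[]
3: 0xd4 (blk 13, set 1) → MISS  vc=[17]
4: 0x1b1 (blk 27, set 3) → L1-HIT  vc=[17]
5: 0x19b (blk 25, set 1) → MISS  vc=[17, 13]
6: 0x11c (blk 17, set 1) → VC-HIT  vc=[25, 13]
7: 0x19f (blk 25, set 1) → VC-HIT  vc=[17, 13]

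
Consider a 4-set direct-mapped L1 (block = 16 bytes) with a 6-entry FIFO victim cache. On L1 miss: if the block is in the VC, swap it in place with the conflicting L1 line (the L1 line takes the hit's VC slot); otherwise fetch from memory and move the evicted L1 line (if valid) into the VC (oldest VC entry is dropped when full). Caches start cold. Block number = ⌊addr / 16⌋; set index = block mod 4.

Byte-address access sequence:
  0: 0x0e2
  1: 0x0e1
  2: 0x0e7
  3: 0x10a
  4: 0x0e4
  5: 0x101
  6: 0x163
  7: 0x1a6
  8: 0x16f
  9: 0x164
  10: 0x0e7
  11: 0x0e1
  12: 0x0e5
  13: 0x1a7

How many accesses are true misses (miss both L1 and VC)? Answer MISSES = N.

0: 0xe2 (blk 14, set 2) → MISS  vc=[]
1: 0xe1 (blk 14, set 2) → L1-HIT  vc=[]
2: 0xe7 (blk 14, set 2) → L1-HIT  vc=[]
3: 0x10a (blk 16, set 0) → MISS  vc=[]
4: 0xe4 (blk 14, set 2) → L1-HIT  vc=[]
5: 0x101 (blk 16, set 0) → L1-HIT  vc=[]
6: 0x163 (blk 22, set 2) → MISS  vc=[14]
7: 0x1a6 (blk 26, set 2) → MISS  vc=[14, 22]
8: 0x16f (blk 22, set 2) → VC-HIT  vc=[14, 26]
9: 0x164 (blk 22, set 2) → L1-HIT  vc=[14, 26]
10: 0xe7 (blk 14, set 2) → VC-HIT  vc=[22, 26]
11: 0xe1 (blk 14, set 2) → L1-HIT  vc=[22, 26]
12: 0xe5 (blk 14, set 2) → L1-HIT  vc=[22, 26]
13: 0x1a7 (blk 26, set 2) → VC-HIT  vc=[22, 14]

MISSES = 4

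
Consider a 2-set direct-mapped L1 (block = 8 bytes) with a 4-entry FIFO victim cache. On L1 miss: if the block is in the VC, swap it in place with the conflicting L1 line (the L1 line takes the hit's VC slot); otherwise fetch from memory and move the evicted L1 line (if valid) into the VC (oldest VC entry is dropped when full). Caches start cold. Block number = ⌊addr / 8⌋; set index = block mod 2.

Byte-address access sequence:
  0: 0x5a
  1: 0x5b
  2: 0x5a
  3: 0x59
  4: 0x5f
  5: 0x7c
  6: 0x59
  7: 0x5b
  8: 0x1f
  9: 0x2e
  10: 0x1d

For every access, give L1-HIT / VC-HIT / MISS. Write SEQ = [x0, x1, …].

0: 0x5a (blk 11, set 1) → MISS  vc=[]
1: 0x5b (blk 11, set 1) → L1-HIT  vc=[]
2: 0x5a (blk 11, set 1) → L1-HIT  vc=[]
3: 0x59 (blk 11, set 1) → L1-HIT  vc=[]
4: 0x5f (blk 11, set 1) → L1-HIT  vc=[]
5: 0x7c (blk 15, set 1) → MISS  vc=[11]
6: 0x59 (blk 11, set 1) → VC-HIT  vc=[15]
7: 0x5b (blk 11, set 1) → L1-HIT  vc=[15]
8: 0x1f (blk 3, set 1) → MISS  vc=[15, 11]
9: 0x2e (blk 5, set 1) → MISS  vc=[15, 11, 3]
10: 0x1d (blk 3, set 1) → VC-HIT  vc=[15, 11, 5]

SEQ = [MISS, L1-HIT, L1-HIT, L1-HIT, L1-HIT, MISS, VC-HIT, L1-HIT, MISS, MISS, VC-HIT]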